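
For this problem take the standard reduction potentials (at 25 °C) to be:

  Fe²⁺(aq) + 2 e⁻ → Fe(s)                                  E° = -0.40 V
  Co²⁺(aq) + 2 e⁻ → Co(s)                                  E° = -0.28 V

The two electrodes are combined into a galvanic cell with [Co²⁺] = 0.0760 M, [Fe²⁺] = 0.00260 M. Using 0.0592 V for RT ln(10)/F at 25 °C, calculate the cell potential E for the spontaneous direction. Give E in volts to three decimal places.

Co²⁺/Co is the cathode (higher E°), Fe²⁺/Fe the anode: E°cell = -0.28 − (-0.40) = +0.12 V, n = 2.
Overall: Co²⁺(aq) + Fe(s) → Co(s) + Fe²⁺(aq)
Q = [Fe²⁺] / ([Co²⁺]); log Q = -1.466.
E = E° − (0.0592/n) log Q = +0.12 − (0.0592/2)(-1.466) = +0.163 V.

+0.163 V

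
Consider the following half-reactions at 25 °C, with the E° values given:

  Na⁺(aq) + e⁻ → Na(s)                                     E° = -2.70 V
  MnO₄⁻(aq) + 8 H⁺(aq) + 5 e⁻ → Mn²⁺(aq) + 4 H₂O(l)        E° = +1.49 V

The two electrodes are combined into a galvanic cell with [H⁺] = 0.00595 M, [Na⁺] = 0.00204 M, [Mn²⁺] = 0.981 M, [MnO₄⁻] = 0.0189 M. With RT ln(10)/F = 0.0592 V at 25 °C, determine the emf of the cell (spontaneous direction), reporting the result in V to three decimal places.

+4.118 V

MnO₄⁻/Mn²⁺ is the cathode (higher E°), Na⁺/Na the anode: E°cell = +1.49 − (-2.70) = +4.19 V, n = 5.
Overall: MnO₄⁻(aq) + 8 H⁺(aq) + 5 Na(s) → Mn²⁺(aq) + 4 H₂O(l) + 5 Na⁺(aq)
Q = [Mn²⁺]·[Na⁺]^5 / ([MnO₄⁻]·[H⁺]^8); log Q = 6.067.
E = E° − (0.0592/n) log Q = +4.19 − (0.0592/5)(6.067) = +4.118 V.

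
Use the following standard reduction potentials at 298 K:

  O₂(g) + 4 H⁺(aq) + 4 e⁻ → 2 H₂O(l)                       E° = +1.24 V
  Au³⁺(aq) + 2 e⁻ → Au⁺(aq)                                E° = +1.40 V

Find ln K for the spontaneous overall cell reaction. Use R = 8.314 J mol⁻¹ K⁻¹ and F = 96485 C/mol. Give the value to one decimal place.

Cathode: Au³⁺/Au⁺; anode: O₂/H₂O. E°cell = (+1.40) − (+1.24) = +0.16 V, with n = 4.
ΔG° = −nFE° = −RT ln K, so ln K = nFE°/(RT) = (4)(96485)(+0.16) / ((8.314)(298)) = 24.924.

24.9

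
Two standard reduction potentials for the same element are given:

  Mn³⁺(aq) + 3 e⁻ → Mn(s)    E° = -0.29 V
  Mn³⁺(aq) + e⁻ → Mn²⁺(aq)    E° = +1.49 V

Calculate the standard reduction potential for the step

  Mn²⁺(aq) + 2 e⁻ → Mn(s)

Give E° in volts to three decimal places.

-1.180 V

Sequential free energies add, so n₃E°₃ = n₁E°₁ + n₂E°₂.
With n₃ = 3, and the known step contributing 1×(+1.49) V, the unknown satisfies 2·E° = 3×(-0.29) − 1×(+1.49) = -2.360.
E° = -2.360 / 2 = -1.180 V.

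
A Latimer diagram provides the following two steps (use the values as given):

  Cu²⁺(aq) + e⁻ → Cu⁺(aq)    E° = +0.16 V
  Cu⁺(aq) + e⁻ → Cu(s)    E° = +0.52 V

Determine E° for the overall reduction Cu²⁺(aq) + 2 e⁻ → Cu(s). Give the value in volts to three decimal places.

+0.340 V

Adding the free-energy changes (−nFE°) of the two steps gives −n₃FE°₃ = −n₁FE°₁ − n₂FE°₂.
E°₃ = (1×+0.16 + 1×+0.52) / 2 = (+0.680) / 2 = +0.340 V.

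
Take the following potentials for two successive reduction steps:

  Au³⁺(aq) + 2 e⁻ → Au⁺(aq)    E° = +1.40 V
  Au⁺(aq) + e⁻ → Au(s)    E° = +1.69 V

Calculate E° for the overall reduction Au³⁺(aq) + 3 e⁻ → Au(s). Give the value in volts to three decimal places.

+1.497 V

Standard free energies of sequential steps add: ΔG°₃ = ΔG°₁ + ΔG°₂, so n₃E°₃ = n₁E°₁ + n₂E°₂.
E°₃ = (2×+1.40 + 1×+1.69) / 3 = (+4.490) / 3 = +1.497 V.
E° values themselves are not directly additive — weighting by electron count is essential.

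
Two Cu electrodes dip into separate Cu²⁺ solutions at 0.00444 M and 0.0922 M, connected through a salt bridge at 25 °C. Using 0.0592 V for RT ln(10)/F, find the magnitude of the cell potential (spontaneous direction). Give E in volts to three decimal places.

For a concentration cell E°cell = 0. The 0.0922 M side is the cathode (reduction is favoured where [Cu²⁺] is higher).
With n = 2, E = −(0.0592/2) log([Cu²⁺]ₐₙ/[Cu²⁺]꜀ₐₜ) = −(0.0592/2) log(0.00444/0.0922) = −(0.0592/2)(-1.317) = +0.039 V.

+0.039 V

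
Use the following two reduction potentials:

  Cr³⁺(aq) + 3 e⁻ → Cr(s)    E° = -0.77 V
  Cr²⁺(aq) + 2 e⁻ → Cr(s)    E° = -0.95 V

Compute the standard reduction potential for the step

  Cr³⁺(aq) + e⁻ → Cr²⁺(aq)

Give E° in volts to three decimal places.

Sequential free energies add, so n₃E°₃ = n₁E°₁ + n₂E°₂.
With n₃ = 3, and the known step contributing 2×(-0.95) V, the unknown satisfies 1·E° = 3×(-0.77) − 2×(-0.95) = -0.410.
E° = -0.410 / 1 = -0.410 V.

-0.410 V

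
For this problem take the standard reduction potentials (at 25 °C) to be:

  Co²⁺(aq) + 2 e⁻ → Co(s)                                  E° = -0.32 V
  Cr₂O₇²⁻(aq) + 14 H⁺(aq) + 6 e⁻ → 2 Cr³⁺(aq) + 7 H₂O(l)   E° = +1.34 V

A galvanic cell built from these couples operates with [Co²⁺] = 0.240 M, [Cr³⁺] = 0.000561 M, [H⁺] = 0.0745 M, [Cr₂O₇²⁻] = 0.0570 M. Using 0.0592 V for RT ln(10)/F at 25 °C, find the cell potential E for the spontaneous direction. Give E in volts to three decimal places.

+1.574 V

Cr₂O₇²⁻/Cr³⁺ is the cathode (higher E°), Co²⁺/Co the anode: E°cell = +1.34 − (-0.32) = +1.66 V, n = 6.
Overall: Cr₂O₇²⁻(aq) + 14 H⁺(aq) + 3 Co(s) → 2 Cr³⁺(aq) + 7 H₂O(l) + 3 Co²⁺(aq)
Q = [Cr³⁺]^2·[Co²⁺]^3 / ([Cr₂O₇²⁻]·[H⁺]^14); log Q = 8.672.
E = E° − (0.0592/n) log Q = +1.66 − (0.0592/6)(8.672) = +1.574 V.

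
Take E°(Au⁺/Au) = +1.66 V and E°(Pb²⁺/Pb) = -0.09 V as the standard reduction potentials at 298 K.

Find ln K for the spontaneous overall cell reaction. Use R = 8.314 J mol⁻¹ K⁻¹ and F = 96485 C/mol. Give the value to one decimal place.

Cathode: Au⁺/Au; anode: Pb²⁺/Pb. E°cell = (+1.66) − (-0.09) = +1.75 V, with n = 2.
ΔG° = −nFE° = −RT ln K, so ln K = nFE°/(RT) = (2)(96485)(+1.75) / ((8.314)(298)) = 136.302.

136.3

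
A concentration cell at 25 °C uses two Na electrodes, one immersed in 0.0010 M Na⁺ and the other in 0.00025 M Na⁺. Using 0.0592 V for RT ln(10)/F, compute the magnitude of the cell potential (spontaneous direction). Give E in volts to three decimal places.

For a concentration cell E°cell = 0. The 0.0010 M side is the cathode (reduction is favoured where [Na⁺] is higher).
With n = 1, E = −(0.0592/1) log([Na⁺]ₐₙ/[Na⁺]꜀ₐₜ) = −(0.0592/1) log(0.00025/0.001) = −(0.0592/1)(-0.602) = +0.036 V.

+0.036 V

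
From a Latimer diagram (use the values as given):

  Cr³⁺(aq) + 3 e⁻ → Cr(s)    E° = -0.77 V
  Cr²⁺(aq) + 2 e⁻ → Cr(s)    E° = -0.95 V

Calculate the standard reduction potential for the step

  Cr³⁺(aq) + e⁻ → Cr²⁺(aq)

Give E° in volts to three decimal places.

-0.410 V

Sequential free energies add, so n₃E°₃ = n₁E°₁ + n₂E°₂.
With n₃ = 3, and the known step contributing 2×(-0.95) V, the unknown satisfies 1·E° = 3×(-0.77) − 2×(-0.95) = -0.410.
E° = -0.410 / 1 = -0.410 V.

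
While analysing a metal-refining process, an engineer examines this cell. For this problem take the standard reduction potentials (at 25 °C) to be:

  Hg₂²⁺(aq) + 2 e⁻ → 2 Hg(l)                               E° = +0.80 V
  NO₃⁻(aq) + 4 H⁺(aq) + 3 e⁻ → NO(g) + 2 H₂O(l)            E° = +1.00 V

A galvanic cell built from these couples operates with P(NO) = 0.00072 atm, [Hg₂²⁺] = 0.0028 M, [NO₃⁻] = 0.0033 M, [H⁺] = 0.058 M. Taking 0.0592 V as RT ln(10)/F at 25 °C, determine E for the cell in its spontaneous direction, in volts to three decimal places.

NO₃⁻/NO is the cathode (higher E°), Hg₂²⁺/Hg the anode: E°cell = +1.00 − (+0.80) = +0.20 V, n = 6.
Overall: 2 NO₃⁻(aq) + 8 H⁺(aq) + 6 Hg(l) → 2 NO(g) + 4 H₂O(l) + 3 Hg₂²⁺(aq)
Q = P(NO)^2·[Hg₂²⁺]^3 / ([NO₃⁻]^2·[H⁺]^8); log Q = 0.912.
E = E° − (0.0592/n) log Q = +0.20 − (0.0592/6)(0.912) = +0.191 V.

+0.191 V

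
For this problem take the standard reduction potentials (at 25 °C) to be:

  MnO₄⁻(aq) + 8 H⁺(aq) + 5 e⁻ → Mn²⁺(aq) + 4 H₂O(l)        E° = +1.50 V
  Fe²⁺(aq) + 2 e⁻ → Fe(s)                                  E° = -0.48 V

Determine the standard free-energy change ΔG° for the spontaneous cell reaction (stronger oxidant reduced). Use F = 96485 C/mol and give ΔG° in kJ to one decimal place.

-1910.4 kJ

MnO₄⁻/Mn²⁺ (E° = +1.50 V) is the cathode; Fe²⁺/Fe (E° = -0.48 V) is the anode, so E°cell = +1.98 V.
Balancing electrons gives n = 10 (lcm of 5 and 2).
ΔG° = −nFE° = −(10)(96485)(+1.98) = -1,910,403 J = -1910.4 kJ.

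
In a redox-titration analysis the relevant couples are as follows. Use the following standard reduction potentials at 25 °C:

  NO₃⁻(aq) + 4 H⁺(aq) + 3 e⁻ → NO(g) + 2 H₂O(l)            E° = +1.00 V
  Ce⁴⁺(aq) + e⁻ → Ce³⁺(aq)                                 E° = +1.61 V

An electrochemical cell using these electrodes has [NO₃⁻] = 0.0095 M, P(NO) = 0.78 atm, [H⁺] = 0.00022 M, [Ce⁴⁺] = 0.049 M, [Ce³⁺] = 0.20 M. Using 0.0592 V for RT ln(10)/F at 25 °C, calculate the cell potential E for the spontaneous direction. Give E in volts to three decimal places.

+0.900 V

Ce⁴⁺/Ce³⁺ is the cathode (higher E°), NO₃⁻/NO the anode: E°cell = +1.61 − (+1.00) = +0.61 V, n = 3.
Overall: 3 Ce⁴⁺(aq) + NO(g) + 2 H₂O(l) → 3 Ce³⁺(aq) + NO₃⁻(aq) + 4 H⁺(aq)
Q = [Ce³⁺]^3·[NO₃⁻]·[H⁺]^4 / ([Ce⁴⁺]^3·P(NO)); log Q = -14.712.
E = E° − (0.0592/n) log Q = +0.61 − (0.0592/3)(-14.712) = +0.900 V.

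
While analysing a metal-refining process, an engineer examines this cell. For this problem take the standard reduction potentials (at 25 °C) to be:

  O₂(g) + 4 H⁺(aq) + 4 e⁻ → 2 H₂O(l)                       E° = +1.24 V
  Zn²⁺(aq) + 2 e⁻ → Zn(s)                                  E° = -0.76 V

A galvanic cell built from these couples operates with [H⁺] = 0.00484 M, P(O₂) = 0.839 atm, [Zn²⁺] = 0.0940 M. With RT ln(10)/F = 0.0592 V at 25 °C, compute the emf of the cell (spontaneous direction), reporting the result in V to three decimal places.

+1.892 V

O₂/H₂O is the cathode (higher E°), Zn²⁺/Zn the anode: E°cell = +1.24 − (-0.76) = +2.00 V, n = 4.
Overall: O₂(g) + 4 H⁺(aq) + 2 Zn(s) → 2 H₂O(l) + 2 Zn²⁺(aq)
Q = [Zn²⁺]^2 / (P(O₂)·[H⁺]^4); log Q = 7.283.
E = E° − (0.0592/n) log Q = +2.00 − (0.0592/4)(7.283) = +1.892 V.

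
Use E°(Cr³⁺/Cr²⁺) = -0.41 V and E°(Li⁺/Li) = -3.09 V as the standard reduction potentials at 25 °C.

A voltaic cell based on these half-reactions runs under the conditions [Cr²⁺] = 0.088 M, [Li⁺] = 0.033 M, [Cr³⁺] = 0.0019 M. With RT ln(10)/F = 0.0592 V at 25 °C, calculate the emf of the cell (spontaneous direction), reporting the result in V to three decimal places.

+2.669 V

Cr³⁺/Cr²⁺ is the cathode (higher E°), Li⁺/Li the anode: E°cell = -0.41 − (-3.09) = +2.68 V, n = 1.
Overall: Cr³⁺(aq) + Li(s) → Cr²⁺(aq) + Li⁺(aq)
Q = [Cr²⁺]·[Li⁺] / ([Cr³⁺]); log Q = 0.184.
E = E° − (0.0592/n) log Q = +2.68 − (0.0592/1)(0.184) = +2.669 V.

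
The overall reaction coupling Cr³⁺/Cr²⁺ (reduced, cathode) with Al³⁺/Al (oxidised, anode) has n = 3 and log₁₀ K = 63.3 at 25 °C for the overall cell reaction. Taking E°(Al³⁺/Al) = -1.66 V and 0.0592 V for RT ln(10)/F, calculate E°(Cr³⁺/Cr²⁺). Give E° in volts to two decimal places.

-0.41 V

E°cell = (0.0592/n)·log K = (0.0592/3)(63.3) = +1.249 V.
Since Cr³⁺/Cr²⁺ is the cathode and Al³⁺/Al the anode, E°cell = E°(Cr³⁺/Cr²⁺) − E°(Al³⁺/Al).
So E°(Cr³⁺/Cr²⁺) = E°cell + E°(Al³⁺/Al) = +1.249 + (-1.66) = -0.41 V.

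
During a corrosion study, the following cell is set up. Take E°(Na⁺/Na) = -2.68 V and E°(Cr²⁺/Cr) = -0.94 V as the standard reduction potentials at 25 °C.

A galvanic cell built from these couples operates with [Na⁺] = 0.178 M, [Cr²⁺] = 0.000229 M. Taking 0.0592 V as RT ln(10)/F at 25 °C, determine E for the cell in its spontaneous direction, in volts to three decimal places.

+1.677 V

Cr²⁺/Cr is the cathode (higher E°), Na⁺/Na the anode: E°cell = -0.94 − (-2.68) = +1.74 V, n = 2.
Overall: Cr²⁺(aq) + 2 Na(s) → Cr(s) + 2 Na⁺(aq)
Q = [Na⁺]^2 / ([Cr²⁺]); log Q = 2.141.
E = E° − (0.0592/n) log Q = +1.74 − (0.0592/2)(2.141) = +1.677 V.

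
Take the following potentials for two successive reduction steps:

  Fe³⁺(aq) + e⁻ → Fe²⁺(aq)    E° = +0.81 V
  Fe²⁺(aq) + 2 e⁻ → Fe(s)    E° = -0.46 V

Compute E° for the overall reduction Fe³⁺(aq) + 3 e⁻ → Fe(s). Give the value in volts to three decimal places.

-0.037 V

Since ΔG° = −nFE° is additive over sequential reductions, n₃E°₃ = n₁E°₁ + n₂E°₂.
E°₃ = (1×+0.81 + 2×-0.46) / 3 = (-0.110) / 3 = -0.037 V.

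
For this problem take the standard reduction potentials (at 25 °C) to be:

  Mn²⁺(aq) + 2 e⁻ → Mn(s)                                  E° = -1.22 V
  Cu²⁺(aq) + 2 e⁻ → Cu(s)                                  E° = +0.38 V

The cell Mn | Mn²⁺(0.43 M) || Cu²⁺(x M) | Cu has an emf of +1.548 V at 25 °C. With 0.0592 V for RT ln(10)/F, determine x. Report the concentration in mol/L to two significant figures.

Cu²⁺/Cu is the cathode, Mn²⁺/Mn the anode: E°cell = +1.60 V, n = 2.
Overall reaction: Cu²⁺(aq) + Mn(s) → Cu(s) + Mn²⁺(aq); Q = [Mn²⁺]^1/[Cu²⁺]^1.
From E = E° − (0.0592/n) log Q: log Q = (E° − E)·n/0.0592 = (+1.60 − (+1.548))·2/0.0592 = 1.7568.
So 1·log[Cu²⁺] = 1·log(0.43) − log Q = -0.3665 − (1.7568) = -2.1233; [Cu²⁺] = 10^(-2.1233) ≈ 0.0075 M.

0.0075 M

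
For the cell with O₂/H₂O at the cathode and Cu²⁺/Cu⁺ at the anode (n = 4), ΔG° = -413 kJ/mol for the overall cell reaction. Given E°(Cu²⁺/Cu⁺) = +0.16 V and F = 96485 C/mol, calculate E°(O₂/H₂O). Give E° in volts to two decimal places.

+1.23 V

E°cell = −ΔG°/(nF) = −(-413×10³)/((4)(96485)) = +1.070 V.
Since O₂/H₂O is the cathode and Cu²⁺/Cu⁺ the anode, E°cell = E°(O₂/H₂O) − E°(Cu²⁺/Cu⁺).
So E°(O₂/H₂O) = E°cell + E°(Cu²⁺/Cu⁺) = +1.070 + (+0.16) = +1.23 V.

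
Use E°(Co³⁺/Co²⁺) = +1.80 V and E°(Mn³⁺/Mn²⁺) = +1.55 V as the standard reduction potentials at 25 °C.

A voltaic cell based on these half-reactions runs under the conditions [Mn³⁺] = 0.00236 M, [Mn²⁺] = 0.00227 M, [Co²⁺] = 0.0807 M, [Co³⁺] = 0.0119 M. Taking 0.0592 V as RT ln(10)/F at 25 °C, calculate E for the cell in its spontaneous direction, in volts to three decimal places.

Co³⁺/Co²⁺ is the cathode (higher E°), Mn³⁺/Mn²⁺ the anode: E°cell = +1.80 − (+1.55) = +0.25 V, n = 1.
Overall: Co³⁺(aq) + Mn²⁺(aq) → Co²⁺(aq) + Mn³⁺(aq)
Q = [Co²⁺]·[Mn³⁺] / ([Co³⁺]·[Mn²⁺]); log Q = 0.848.
E = E° − (0.0592/n) log Q = +0.25 − (0.0592/1)(0.848) = +0.200 V.

+0.200 V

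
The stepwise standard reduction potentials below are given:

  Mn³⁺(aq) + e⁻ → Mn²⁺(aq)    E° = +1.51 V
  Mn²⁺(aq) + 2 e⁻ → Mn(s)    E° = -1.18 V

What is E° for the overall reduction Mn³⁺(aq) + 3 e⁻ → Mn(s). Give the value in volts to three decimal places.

-0.283 V

Since ΔG° = −nFE° is additive over sequential reductions, n₃E°₃ = n₁E°₁ + n₂E°₂.
E°₃ = (1×+1.51 + 2×-1.18) / 3 = (-0.850) / 3 = -0.283 V.
Simply averaging or adding the two E° values would be wrong; the electron-weighted sum is required.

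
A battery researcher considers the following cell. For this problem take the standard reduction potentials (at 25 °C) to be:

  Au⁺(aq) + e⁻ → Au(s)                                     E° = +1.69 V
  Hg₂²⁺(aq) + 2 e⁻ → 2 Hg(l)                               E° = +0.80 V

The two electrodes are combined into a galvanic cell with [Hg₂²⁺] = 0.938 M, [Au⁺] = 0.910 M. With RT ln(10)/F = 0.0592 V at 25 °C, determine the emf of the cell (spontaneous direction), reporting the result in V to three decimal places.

Au⁺/Au is the cathode (higher E°), Hg₂²⁺/Hg the anode: E°cell = +1.69 − (+0.80) = +0.89 V, n = 2.
Overall: 2 Au⁺(aq) + 2 Hg(l) → 2 Au(s) + Hg₂²⁺(aq)
Q = [Hg₂²⁺] / ([Au⁺]^2); log Q = 0.054.
E = E° − (0.0592/n) log Q = +0.89 − (0.0592/2)(0.054) = +0.888 V.

+0.888 V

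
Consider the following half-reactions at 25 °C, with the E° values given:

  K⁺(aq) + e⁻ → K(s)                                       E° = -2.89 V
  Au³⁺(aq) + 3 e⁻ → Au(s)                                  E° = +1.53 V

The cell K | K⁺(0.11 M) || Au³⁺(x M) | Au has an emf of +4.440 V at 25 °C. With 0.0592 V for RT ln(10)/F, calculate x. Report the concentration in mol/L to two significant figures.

Au³⁺/Au is the cathode, K⁺/K the anode: E°cell = +4.42 V, n = 3.
Overall reaction: Au³⁺(aq) + 3 K(s) → Au(s) + 3 K⁺(aq); Q = [K⁺]^3/[Au³⁺]^1.
From E = E° − (0.0592/n) log Q: log Q = (E° − E)·n/0.0592 = (+4.42 − (+4.440))·3/0.0592 = -1.0135.
So 1·log[Au³⁺] = 3·log(0.11) − log Q = -2.8758 − (-1.0135) = -1.8623; [Au³⁺] = 10^(-1.8623) ≈ 0.014 M.

0.014 M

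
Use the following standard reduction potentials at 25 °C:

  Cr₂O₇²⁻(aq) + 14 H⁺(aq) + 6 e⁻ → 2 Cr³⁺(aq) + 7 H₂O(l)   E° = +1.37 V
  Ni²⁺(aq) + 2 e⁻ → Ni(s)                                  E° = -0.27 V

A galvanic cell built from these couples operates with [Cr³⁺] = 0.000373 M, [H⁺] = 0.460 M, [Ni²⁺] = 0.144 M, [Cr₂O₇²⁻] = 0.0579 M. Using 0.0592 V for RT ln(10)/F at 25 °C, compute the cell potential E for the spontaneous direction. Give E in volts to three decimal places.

+1.674 V

Cr₂O₇²⁻/Cr³⁺ is the cathode (higher E°), Ni²⁺/Ni the anode: E°cell = +1.37 − (-0.27) = +1.64 V, n = 6.
Overall: Cr₂O₇²⁻(aq) + 14 H⁺(aq) + 3 Ni(s) → 2 Cr³⁺(aq) + 7 H₂O(l) + 3 Ni²⁺(aq)
Q = [Cr³⁺]^2·[Ni²⁺]^3 / ([Cr₂O₇²⁻]·[H⁺]^14); log Q = -3.423.
E = E° − (0.0592/n) log Q = +1.64 − (0.0592/6)(-3.423) = +1.674 V.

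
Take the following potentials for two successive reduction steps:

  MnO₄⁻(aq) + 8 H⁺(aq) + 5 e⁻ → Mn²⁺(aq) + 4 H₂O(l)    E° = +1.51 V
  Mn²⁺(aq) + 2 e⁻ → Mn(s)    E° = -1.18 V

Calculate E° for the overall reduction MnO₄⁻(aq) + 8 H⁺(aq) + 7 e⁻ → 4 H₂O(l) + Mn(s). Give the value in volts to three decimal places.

+0.741 V

Since ΔG° = −nFE° is additive over sequential reductions, n₃E°₃ = n₁E°₁ + n₂E°₂.
E°₃ = (5×+1.51 + 2×-1.18) / 7 = (+5.190) / 7 = +0.741 V.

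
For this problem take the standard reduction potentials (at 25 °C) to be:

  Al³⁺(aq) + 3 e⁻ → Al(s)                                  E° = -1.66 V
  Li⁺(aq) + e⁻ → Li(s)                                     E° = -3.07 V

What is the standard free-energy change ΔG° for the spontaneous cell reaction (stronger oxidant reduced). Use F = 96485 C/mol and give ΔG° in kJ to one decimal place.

Al³⁺/Al (E° = -1.66 V) is the cathode; Li⁺/Li (E° = -3.07 V) is the anode, so E°cell = +1.41 V.
Balancing electrons gives n = 3 (lcm of 3 and 1).
ΔG° = −nFE° = −(3)(96485)(+1.41) = -408,132 J = -408.1 kJ.

-408.1 kJ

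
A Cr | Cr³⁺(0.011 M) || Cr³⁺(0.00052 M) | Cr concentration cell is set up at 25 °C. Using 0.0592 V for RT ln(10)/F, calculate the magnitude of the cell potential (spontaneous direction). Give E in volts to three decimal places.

For a concentration cell E°cell = 0. The 0.011 M side is the cathode (reduction is favoured where [Cr³⁺] is higher).
With n = 3, E = −(0.0592/3) log([Cr³⁺]ₐₙ/[Cr³⁺]꜀ₐₜ) = −(0.0592/3) log(0.00052/0.011) = −(0.0592/3)(-1.325) = +0.026 V.

+0.026 V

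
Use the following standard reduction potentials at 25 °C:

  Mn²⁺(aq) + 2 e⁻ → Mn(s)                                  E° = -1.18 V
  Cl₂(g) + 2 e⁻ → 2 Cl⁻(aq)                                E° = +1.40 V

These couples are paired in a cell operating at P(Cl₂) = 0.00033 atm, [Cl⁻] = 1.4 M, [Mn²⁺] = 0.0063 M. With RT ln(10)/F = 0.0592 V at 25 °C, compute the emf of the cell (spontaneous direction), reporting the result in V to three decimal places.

+2.533 V

Cl₂/Cl⁻ is the cathode (higher E°), Mn²⁺/Mn the anode: E°cell = +1.40 − (-1.18) = +2.58 V, n = 2.
Overall: Cl₂(g) + Mn(s) → 2 Cl⁻(aq) + Mn²⁺(aq)
Q = [Cl⁻]^2·[Mn²⁺] / (P(Cl₂)); log Q = 1.573.
E = E° − (0.0592/n) log Q = +2.58 − (0.0592/2)(1.573) = +2.533 V.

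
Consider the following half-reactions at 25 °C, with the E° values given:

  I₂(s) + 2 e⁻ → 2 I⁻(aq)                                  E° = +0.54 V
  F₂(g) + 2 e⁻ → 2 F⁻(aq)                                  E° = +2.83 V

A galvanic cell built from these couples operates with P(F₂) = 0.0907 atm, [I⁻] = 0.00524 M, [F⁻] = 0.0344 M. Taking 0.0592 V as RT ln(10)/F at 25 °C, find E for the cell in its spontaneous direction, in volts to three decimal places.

F₂/F⁻ is the cathode (higher E°), I₂/I⁻ the anode: E°cell = +2.83 − (+0.54) = +2.29 V, n = 2.
Overall: F₂(g) + 2 I⁻(aq) → 2 F⁻(aq) + I₂(s)
Q = [F⁻]^2 / (P(F₂)·[I⁻]^2); log Q = 2.677.
E = E° − (0.0592/n) log Q = +2.29 − (0.0592/2)(2.677) = +2.211 V.

+2.211 V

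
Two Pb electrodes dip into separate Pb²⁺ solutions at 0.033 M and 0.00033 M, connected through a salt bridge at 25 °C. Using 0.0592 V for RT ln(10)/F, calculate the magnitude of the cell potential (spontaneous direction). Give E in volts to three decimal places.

+0.059 V

For a concentration cell E°cell = 0. The 0.033 M side is the cathode (reduction is favoured where [Pb²⁺] is higher).
With n = 2, E = −(0.0592/2) log([Pb²⁺]ₐₙ/[Pb²⁺]꜀ₐₜ) = −(0.0592/2) log(0.00033/0.033) = −(0.0592/2)(-2.000) = +0.059 V.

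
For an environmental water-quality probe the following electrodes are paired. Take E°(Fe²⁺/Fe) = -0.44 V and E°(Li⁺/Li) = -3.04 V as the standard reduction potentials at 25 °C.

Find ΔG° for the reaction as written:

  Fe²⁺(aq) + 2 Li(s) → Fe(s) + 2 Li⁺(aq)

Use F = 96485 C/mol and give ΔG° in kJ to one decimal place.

-501.7 kJ

As written, Fe²⁺/Fe is reduced (cathode) and Li⁺/Li is oxidised (anode), so E°cell = (-0.44) − (-3.04) = +2.60 V.
Balancing electrons gives n = 2.
ΔG° = −nFE° = −(2)(96485)(+2.60) = -501,722 J = -501.7 kJ.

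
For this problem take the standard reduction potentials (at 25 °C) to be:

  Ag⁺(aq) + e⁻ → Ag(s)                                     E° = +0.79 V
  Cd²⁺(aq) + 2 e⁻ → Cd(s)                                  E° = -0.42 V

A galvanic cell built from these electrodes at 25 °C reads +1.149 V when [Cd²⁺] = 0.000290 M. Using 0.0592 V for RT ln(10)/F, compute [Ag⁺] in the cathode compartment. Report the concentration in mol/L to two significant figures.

0.0016 M

Ag⁺/Ag is the cathode, Cd²⁺/Cd the anode: E°cell = +1.21 V, n = 2.
Overall reaction: 2 Ag⁺(aq) + Cd(s) → 2 Ag(s) + Cd²⁺(aq); Q = [Cd²⁺]^1/[Ag⁺]^2.
From E = E° − (0.0592/n) log Q: log Q = (E° − E)·n/0.0592 = (+1.21 − (+1.149))·2/0.0592 = 2.0608.
So 2·log[Ag⁺] = 1·log(0.00029) − log Q = -3.5376 − (2.0608) = -5.5984; log[Ag⁺] = -5.5984 / 2 = -2.7992; [Ag⁺] = 10^(-2.7992) ≈ 0.0016 M.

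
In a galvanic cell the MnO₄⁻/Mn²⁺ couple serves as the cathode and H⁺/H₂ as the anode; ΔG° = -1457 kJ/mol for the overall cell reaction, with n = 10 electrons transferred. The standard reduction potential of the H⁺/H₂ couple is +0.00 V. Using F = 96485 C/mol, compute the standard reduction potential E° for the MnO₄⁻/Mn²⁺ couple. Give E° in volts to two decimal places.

E°cell = −ΔG°/(nF) = −(-1457×10³)/((10)(96485)) = +1.510 V.
Since MnO₄⁻/Mn²⁺ is the cathode and H⁺/H₂ the anode, E°cell = E°(MnO₄⁻/Mn²⁺) − E°(H⁺/H₂).
So E°(MnO₄⁻/Mn²⁺) = E°cell + E°(H⁺/H₂) = +1.510 + (+0.00) = +1.51 V.

+1.51 V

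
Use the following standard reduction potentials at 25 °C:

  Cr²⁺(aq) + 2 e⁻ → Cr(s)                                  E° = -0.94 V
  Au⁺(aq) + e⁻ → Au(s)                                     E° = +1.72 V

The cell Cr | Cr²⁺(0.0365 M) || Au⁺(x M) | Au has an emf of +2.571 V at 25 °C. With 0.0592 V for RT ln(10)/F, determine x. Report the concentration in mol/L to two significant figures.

Au⁺/Au is the cathode, Cr²⁺/Cr the anode: E°cell = +2.66 V, n = 2.
Overall reaction: 2 Au⁺(aq) + Cr(s) → 2 Au(s) + Cr²⁺(aq); Q = [Cr²⁺]^1/[Au⁺]^2.
From E = E° − (0.0592/n) log Q: log Q = (E° − E)·n/0.0592 = (+2.66 − (+2.571))·2/0.0592 = 3.0068.
So 2·log[Au⁺] = 1·log(0.0365) − log Q = -1.4377 − (3.0068) = -4.4445; log[Au⁺] = -4.4445 / 2 = -2.2222; [Au⁺] = 10^(-2.2222) ≈ 0.0060 M.

0.0060 M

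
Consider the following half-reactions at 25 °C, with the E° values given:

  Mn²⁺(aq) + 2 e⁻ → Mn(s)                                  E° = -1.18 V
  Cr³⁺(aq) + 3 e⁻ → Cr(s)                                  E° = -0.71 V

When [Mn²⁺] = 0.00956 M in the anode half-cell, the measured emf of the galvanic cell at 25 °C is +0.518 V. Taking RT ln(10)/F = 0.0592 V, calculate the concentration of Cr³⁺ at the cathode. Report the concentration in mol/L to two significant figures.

Cr³⁺/Cr is the cathode, Mn²⁺/Mn the anode: E°cell = +0.47 V, n = 6.
Overall reaction: 2 Cr³⁺(aq) + 3 Mn(s) → 2 Cr(s) + 3 Mn²⁺(aq); Q = [Mn²⁺]^3/[Cr³⁺]^2.
From E = E° − (0.0592/n) log Q: log Q = (E° − E)·n/0.0592 = (+0.47 − (+0.518))·6/0.0592 = -4.8649.
So 2·log[Cr³⁺] = 3·log(0.00956) − log Q = -6.0586 − (-4.8649) = -1.1937; log[Cr³⁺] = -1.1937 / 2 = -0.5968; [Cr³⁺] = 10^(-0.5968) ≈ 0.25 M.

0.25 M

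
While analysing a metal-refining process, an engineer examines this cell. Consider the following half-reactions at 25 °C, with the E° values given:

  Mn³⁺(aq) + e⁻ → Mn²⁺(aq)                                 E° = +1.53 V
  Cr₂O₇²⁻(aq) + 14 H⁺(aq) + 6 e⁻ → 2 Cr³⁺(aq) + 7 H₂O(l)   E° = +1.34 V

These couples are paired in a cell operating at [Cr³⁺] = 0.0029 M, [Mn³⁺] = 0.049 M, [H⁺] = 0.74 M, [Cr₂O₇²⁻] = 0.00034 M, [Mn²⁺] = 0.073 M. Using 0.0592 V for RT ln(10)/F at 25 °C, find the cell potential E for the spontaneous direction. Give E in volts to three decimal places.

+0.182 V

Mn³⁺/Mn²⁺ is the cathode (higher E°), Cr₂O₇²⁻/Cr³⁺ the anode: E°cell = +1.53 − (+1.34) = +0.19 V, n = 6.
Overall: 6 Mn³⁺(aq) + 2 Cr³⁺(aq) + 7 H₂O(l) → 6 Mn²⁺(aq) + Cr₂O₇²⁻(aq) + 14 H⁺(aq)
Q = [Mn²⁺]^6·[Cr₂O₇²⁻]·[H⁺]^14 / ([Mn³⁺]^6·[Cr³⁺]^2); log Q = 0.815.
E = E° − (0.0592/n) log Q = +0.19 − (0.0592/6)(0.815) = +0.182 V.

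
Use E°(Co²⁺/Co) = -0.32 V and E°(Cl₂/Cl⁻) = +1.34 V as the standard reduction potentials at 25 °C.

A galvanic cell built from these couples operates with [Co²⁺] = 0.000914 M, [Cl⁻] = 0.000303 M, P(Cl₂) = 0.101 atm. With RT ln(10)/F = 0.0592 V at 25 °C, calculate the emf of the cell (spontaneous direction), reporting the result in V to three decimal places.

Cl₂/Cl⁻ is the cathode (higher E°), Co²⁺/Co the anode: E°cell = +1.34 − (-0.32) = +1.66 V, n = 2.
Overall: Cl₂(g) + Co(s) → 2 Cl⁻(aq) + Co²⁺(aq)
Q = [Cl⁻]^2·[Co²⁺] / (P(Cl₂)); log Q = -9.080.
E = E° − (0.0592/n) log Q = +1.66 − (0.0592/2)(-9.080) = +1.929 V.

+1.929 V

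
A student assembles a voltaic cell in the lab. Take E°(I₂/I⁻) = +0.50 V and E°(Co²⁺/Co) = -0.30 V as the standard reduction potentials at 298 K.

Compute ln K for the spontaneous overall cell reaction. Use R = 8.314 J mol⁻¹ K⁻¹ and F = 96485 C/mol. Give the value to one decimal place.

62.3

Cathode: I₂/I⁻; anode: Co²⁺/Co. E°cell = (+0.50) − (-0.30) = +0.80 V, with n = 2.
ΔG° = −nFE° = −RT ln K, so ln K = nFE°/(RT) = (2)(96485)(+0.80) / ((8.314)(298)) = 62.309.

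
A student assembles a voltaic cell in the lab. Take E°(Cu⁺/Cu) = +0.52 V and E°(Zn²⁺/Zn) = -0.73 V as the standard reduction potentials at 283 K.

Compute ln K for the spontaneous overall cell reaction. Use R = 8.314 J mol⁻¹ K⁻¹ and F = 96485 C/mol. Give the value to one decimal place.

102.5

Cathode: Cu⁺/Cu; anode: Zn²⁺/Zn. E°cell = (+0.52) − (-0.73) = +1.25 V, with n = 2.
ΔG° = −nFE° = −RT ln K, so ln K = nFE°/(RT) = (2)(96485)(+1.25) / ((8.314)(283)) = 102.519.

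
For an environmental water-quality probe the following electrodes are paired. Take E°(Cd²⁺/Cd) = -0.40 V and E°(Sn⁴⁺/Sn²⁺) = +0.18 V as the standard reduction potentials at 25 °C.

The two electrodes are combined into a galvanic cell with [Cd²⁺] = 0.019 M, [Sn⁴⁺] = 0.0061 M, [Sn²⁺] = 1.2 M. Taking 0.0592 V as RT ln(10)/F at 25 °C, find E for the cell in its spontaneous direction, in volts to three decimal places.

+0.563 V

Sn⁴⁺/Sn²⁺ is the cathode (higher E°), Cd²⁺/Cd the anode: E°cell = +0.18 − (-0.40) = +0.58 V, n = 2.
Overall: Sn⁴⁺(aq) + Cd(s) → Sn²⁺(aq) + Cd²⁺(aq)
Q = [Sn²⁺]·[Cd²⁺] / ([Sn⁴⁺]); log Q = 0.573.
E = E° − (0.0592/n) log Q = +0.58 − (0.0592/2)(0.573) = +0.563 V.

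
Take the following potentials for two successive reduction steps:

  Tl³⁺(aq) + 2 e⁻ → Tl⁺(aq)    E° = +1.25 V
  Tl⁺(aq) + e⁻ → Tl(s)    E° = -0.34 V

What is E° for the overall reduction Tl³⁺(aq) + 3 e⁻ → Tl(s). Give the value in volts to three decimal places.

Adding the free-energy changes (−nFE°) of the two steps gives −n₃FE°₃ = −n₁FE°₁ − n₂FE°₂.
E°₃ = (2×+1.25 + 1×-0.34) / 3 = (+2.160) / 3 = +0.720 V.

+0.720 V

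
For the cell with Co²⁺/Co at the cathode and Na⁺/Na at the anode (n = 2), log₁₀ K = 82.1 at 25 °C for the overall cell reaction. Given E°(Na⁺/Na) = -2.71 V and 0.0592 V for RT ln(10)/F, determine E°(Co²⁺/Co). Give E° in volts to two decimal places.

E°cell = (0.0592/n)·log K = (0.0592/2)(82.1) = +2.430 V.
Since Co²⁺/Co is the cathode and Na⁺/Na the anode, E°cell = E°(Co²⁺/Co) − E°(Na⁺/Na).
So E°(Co²⁺/Co) = E°cell + E°(Na⁺/Na) = +2.430 + (-2.71) = -0.28 V.

-0.28 V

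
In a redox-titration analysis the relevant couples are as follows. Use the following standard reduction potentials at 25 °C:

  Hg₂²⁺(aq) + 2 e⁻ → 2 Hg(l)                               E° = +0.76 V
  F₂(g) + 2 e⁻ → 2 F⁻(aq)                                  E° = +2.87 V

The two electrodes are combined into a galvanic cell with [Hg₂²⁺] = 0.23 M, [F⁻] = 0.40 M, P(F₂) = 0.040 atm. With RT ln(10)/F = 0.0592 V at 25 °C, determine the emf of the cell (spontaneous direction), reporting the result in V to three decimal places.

+2.111 V

F₂/F⁻ is the cathode (higher E°), Hg₂²⁺/Hg the anode: E°cell = +2.87 − (+0.76) = +2.11 V, n = 2.
Overall: F₂(g) + 2 Hg(l) → 2 F⁻(aq) + Hg₂²⁺(aq)
Q = [F⁻]^2·[Hg₂²⁺] / (P(F₂)); log Q = -0.036.
E = E° − (0.0592/n) log Q = +2.11 − (0.0592/2)(-0.036) = +2.111 V.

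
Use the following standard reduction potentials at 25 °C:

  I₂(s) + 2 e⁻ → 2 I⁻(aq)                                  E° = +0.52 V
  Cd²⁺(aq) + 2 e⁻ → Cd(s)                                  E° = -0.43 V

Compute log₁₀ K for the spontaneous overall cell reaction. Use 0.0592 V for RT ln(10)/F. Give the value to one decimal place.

32.1

Cathode: I₂/I⁻; anode: Cd²⁺/Cd. E°cell = +0.95 V, n = 2.
log K = nE°cell / 0.0592 = (2)(+0.95) / 0.0592 = 32.1.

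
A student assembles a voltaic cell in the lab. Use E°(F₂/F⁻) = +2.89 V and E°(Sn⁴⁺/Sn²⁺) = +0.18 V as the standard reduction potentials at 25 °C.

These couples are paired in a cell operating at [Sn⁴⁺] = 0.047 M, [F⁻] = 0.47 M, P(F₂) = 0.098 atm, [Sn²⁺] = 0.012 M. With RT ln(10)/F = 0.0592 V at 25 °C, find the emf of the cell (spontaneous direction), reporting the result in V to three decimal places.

+2.682 V

F₂/F⁻ is the cathode (higher E°), Sn⁴⁺/Sn²⁺ the anode: E°cell = +2.89 − (+0.18) = +2.71 V, n = 2.
Overall: F₂(g) + Sn²⁺(aq) → 2 F⁻(aq) + Sn⁴⁺(aq)
Q = [F⁻]^2·[Sn⁴⁺] / (P(F₂)·[Sn²⁺]); log Q = 0.946.
E = E° − (0.0592/n) log Q = +2.71 − (0.0592/2)(0.946) = +2.682 V.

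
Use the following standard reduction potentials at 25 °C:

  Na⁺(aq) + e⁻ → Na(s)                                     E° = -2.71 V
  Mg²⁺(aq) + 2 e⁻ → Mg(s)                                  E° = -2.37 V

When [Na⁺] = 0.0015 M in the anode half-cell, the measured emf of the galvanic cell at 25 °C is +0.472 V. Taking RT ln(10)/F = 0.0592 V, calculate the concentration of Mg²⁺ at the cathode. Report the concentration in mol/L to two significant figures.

0.065 M

Mg²⁺/Mg is the cathode, Na⁺/Na the anode: E°cell = +0.34 V, n = 2.
Overall reaction: Mg²⁺(aq) + 2 Na(s) → Mg(s) + 2 Na⁺(aq); Q = [Na⁺]^2/[Mg²⁺]^1.
From E = E° − (0.0592/n) log Q: log Q = (E° − E)·n/0.0592 = (+0.34 − (+0.472))·2/0.0592 = -4.4595.
So 1·log[Mg²⁺] = 2·log(0.0015) − log Q = -5.6478 − (-4.4595) = -1.1883; [Mg²⁺] = 10^(-1.1883) ≈ 0.065 M.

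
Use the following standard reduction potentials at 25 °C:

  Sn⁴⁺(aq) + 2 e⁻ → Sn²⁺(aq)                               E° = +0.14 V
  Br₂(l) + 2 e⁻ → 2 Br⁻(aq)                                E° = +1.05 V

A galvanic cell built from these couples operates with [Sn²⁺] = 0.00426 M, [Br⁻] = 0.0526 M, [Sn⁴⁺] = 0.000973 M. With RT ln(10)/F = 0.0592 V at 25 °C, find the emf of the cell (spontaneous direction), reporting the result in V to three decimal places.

Br₂/Br⁻ is the cathode (higher E°), Sn⁴⁺/Sn²⁺ the anode: E°cell = +1.05 − (+0.14) = +0.91 V, n = 2.
Overall: Br₂(l) + Sn²⁺(aq) → 2 Br⁻(aq) + Sn⁴⁺(aq)
Q = [Br⁻]^2·[Sn⁴⁺] / ([Sn²⁺]); log Q = -3.199.
E = E° − (0.0592/n) log Q = +0.91 − (0.0592/2)(-3.199) = +1.005 V.

+1.005 V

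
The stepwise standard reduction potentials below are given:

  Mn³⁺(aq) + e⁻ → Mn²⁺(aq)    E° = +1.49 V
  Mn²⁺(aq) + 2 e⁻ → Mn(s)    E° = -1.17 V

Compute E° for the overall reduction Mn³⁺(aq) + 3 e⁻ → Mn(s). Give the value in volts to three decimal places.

-0.283 V

Since ΔG° = −nFE° is additive over sequential reductions, n₃E°₃ = n₁E°₁ + n₂E°₂.
E°₃ = (1×+1.49 + 2×-1.17) / 3 = (-0.850) / 3 = -0.283 V.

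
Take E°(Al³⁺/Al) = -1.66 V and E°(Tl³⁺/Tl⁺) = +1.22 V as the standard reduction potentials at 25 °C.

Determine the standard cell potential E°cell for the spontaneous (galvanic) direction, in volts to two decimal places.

The Tl³⁺/Tl⁺ couple has the higher reduction potential, so it is the cathode; Al³⁺/Al is oxidised at the anode.
E°cell = E°(cathode) − E°(anode) = (+1.22) − (-1.66) = +2.88 V.

+2.88 V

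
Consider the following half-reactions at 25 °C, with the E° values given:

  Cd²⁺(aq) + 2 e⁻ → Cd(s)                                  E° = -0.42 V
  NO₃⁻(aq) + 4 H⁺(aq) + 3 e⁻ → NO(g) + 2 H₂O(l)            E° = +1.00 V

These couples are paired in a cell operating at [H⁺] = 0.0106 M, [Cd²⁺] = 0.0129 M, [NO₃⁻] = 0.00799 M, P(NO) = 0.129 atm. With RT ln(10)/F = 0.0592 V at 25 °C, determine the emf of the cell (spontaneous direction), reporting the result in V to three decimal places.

NO₃⁻/NO is the cathode (higher E°), Cd²⁺/Cd the anode: E°cell = +1.00 − (-0.42) = +1.42 V, n = 6.
Overall: 2 NO₃⁻(aq) + 8 H⁺(aq) + 3 Cd(s) → 2 NO(g) + 4 H₂O(l) + 3 Cd²⁺(aq)
Q = P(NO)^2·[Cd²⁺]^3 / ([NO₃⁻]^2·[H⁺]^8); log Q = 12.545.
E = E° − (0.0592/n) log Q = +1.42 − (0.0592/6)(12.545) = +1.296 V.

+1.296 V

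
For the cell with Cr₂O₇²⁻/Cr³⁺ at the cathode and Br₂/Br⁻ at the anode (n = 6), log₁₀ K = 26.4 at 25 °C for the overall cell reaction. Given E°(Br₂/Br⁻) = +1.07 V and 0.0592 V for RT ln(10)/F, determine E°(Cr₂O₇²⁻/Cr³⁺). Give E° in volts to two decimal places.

+1.33 V

E°cell = (0.0592/n)·log K = (0.0592/6)(26.4) = +0.260 V.
Since Cr₂O₇²⁻/Cr³⁺ is the cathode and Br₂/Br⁻ the anode, E°cell = E°(Cr₂O₇²⁻/Cr³⁺) − E°(Br₂/Br⁻).
So E°(Cr₂O₇²⁻/Cr³⁺) = E°cell + E°(Br₂/Br⁻) = +0.260 + (+1.07) = +1.33 V.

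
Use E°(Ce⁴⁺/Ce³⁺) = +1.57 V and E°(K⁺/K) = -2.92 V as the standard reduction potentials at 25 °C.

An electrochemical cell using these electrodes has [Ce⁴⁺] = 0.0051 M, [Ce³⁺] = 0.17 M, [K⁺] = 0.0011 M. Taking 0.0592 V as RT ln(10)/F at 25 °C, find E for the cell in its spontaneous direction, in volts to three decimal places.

+4.575 V

Ce⁴⁺/Ce³⁺ is the cathode (higher E°), K⁺/K the anode: E°cell = +1.57 − (-2.92) = +4.49 V, n = 1.
Overall: Ce⁴⁺(aq) + K(s) → Ce³⁺(aq) + K⁺(aq)
Q = [Ce³⁺]·[K⁺] / ([Ce⁴⁺]); log Q = -1.436.
E = E° − (0.0592/n) log Q = +4.49 − (0.0592/1)(-1.436) = +4.575 V.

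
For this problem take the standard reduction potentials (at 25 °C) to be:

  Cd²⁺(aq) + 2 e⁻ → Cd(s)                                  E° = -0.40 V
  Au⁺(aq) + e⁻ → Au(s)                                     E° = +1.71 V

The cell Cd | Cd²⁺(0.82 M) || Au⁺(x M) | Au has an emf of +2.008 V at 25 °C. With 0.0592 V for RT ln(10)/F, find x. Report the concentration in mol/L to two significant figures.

0.017 M

Au⁺/Au is the cathode, Cd²⁺/Cd the anode: E°cell = +2.11 V, n = 2.
Overall reaction: 2 Au⁺(aq) + Cd(s) → 2 Au(s) + Cd²⁺(aq); Q = [Cd²⁺]^1/[Au⁺]^2.
From E = E° − (0.0592/n) log Q: log Q = (E° − E)·n/0.0592 = (+2.11 − (+2.008))·2/0.0592 = 3.4459.
So 2·log[Au⁺] = 1·log(0.82) − log Q = -0.0862 − (3.4459) = -3.5321; log[Au⁺] = -3.5321 / 2 = -1.7660; [Au⁺] = 10^(-1.7660) ≈ 0.017 M.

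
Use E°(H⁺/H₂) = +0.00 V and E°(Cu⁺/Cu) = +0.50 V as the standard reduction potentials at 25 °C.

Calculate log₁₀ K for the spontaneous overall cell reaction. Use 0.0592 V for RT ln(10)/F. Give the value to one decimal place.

16.9

Cathode: Cu⁺/Cu; anode: H⁺/H₂. E°cell = +0.50 V, n = 2.
log K = nE°cell / 0.0592 = (2)(+0.50) / 0.0592 = 16.9.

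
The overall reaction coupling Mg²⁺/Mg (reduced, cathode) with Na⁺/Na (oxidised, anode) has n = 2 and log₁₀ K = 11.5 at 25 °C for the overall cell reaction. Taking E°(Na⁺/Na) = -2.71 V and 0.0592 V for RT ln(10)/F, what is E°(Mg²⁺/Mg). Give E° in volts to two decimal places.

-2.37 V

E°cell = (0.0592/n)·log K = (0.0592/2)(11.5) = +0.340 V.
Since Mg²⁺/Mg is the cathode and Na⁺/Na the anode, E°cell = E°(Mg²⁺/Mg) − E°(Na⁺/Na).
So E°(Mg²⁺/Mg) = E°cell + E°(Na⁺/Na) = +0.340 + (-2.71) = -2.37 V.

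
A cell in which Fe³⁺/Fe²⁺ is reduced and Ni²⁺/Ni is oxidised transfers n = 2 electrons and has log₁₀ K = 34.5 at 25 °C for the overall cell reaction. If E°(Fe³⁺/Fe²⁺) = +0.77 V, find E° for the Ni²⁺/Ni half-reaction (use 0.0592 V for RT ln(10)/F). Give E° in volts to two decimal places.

E°cell = (0.0592/n)·log K = (0.0592/2)(34.5) = +1.021 V.
Since Fe³⁺/Fe²⁺ is the cathode and Ni²⁺/Ni the anode, E°cell = E°(Fe³⁺/Fe²⁺) − E°(Ni²⁺/Ni).
So E°(Ni²⁺/Ni) = E°(Fe³⁺/Fe²⁺) − E°cell = (+0.77) − (+1.021) = -0.25 V.

-0.25 V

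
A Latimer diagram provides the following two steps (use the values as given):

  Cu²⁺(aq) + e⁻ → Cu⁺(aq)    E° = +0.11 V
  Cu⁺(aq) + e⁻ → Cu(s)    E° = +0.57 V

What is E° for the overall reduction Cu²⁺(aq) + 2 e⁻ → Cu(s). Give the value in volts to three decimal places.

+0.340 V

Since ΔG° = −nFE° is additive over sequential reductions, n₃E°₃ = n₁E°₁ + n₂E°₂.
E°₃ = (1×+0.11 + 1×+0.57) / 2 = (+0.680) / 2 = +0.340 V.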